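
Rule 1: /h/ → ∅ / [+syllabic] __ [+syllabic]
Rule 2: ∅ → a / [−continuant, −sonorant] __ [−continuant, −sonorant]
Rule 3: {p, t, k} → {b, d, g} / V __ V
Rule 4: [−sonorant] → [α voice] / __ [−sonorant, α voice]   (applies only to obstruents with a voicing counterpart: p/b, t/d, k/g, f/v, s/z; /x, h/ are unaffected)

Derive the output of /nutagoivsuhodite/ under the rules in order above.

Rule 1 (intervocalic h-deletion): /h/ occurs between vowels /u/ and /o/, so it deletes. /nutagoivsuhodite/ → nutagoivsuodite.
Rule 2 (stop-cluster a-epenthesis): no segment meets the environment; /nutagoivsuodite/ is unchanged.
Rule 3 (intervocalic voicing): /t/ is a voiceless stop between vowels /u/ and /a/, so it voices to [d]. /t/ is a voiceless stop between vowels /i/ and /e/, so it voices to [d]. /nutagoivsuodite/ → nudagoivsuodide.
Rule 4 (regressive voicing assimilation): /v/ precedes the voiceless obstruent /s/, so it devoices to [f] by assimilation. /nudagoivsuodide/ → nudagoifsuodide.

nudagoifsuodide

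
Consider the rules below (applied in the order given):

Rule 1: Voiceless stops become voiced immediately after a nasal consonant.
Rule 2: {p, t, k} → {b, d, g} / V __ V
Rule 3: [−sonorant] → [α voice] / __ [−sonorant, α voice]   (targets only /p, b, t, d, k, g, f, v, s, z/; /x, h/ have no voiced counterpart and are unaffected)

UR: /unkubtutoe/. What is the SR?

unguptudoe

Rule 1 (post-nasal voicing): /k/ is a voiceless stop immediately after the nasal /n/, so it voices to [g]. /unkubtutoe/ → ungubtutoe.
Rule 2 (intervocalic voicing): /t/ is a voiceless stop between vowels /u/ and /o/, so it voices to [d]. /ungubtutoe/ → ungubtudoe.
Rule 3 (regressive voicing assimilation): /b/ precedes the voiceless obstruent /t/, so it devoices to [p] by assimilation. /ungubtudoe/ → unguptudoe.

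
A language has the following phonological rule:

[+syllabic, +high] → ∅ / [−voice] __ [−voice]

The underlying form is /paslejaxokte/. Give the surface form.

No segment of /paslejaxokte/ meets the structural description of the rule, so the form surfaces unchanged.

paslejaxokte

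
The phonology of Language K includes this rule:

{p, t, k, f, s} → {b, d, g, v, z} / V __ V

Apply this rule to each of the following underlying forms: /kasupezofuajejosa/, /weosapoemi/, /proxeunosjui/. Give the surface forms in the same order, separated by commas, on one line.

/kasupezofuajejosa/: /s/ is a voiceless obstruent between vowels /a/ and /u/, so it voices to [z]. /p/ is a voiceless obstruent between vowels /u/ and /e/, so it voices to [b]. /f/ is a voiceless obstruent between vowels /o/ and /u/, so it voices to [v]. /s/ is a voiceless obstruent between vowels /o/ and /a/, so it voices to [z]. → [kazubezovuajejoza].
/weosapoemi/: /s/ is a voiceless obstruent between vowels /o/ and /a/, so it voices to [z]. /p/ is a voiceless obstruent between vowels /a/ and /o/, so it voices to [b]. → [weozaboemi].
/proxeunosjui/: the rule's environment is not met; surfaces unchanged as [proxeunosjui].

kazubezovuajejoza, weozaboemi, proxeunosjui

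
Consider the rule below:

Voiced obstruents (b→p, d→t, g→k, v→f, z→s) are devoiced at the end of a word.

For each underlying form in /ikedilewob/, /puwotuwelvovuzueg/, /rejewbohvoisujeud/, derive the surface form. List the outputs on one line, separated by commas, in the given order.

ikedilewop, puwotuwelvovuzuek, rejewbohvoisujeut

/ikedilewob/: /b/ is a voiced obstruent in word-final position, so it devoices to [p]. → [ikedilewop].
/puwotuwelvovuzueg/: /g/ is a voiced obstruent in word-final position, so it devoices to [k]. → [puwotuwelvovuzuek].
/rejewbohvoisujeud/: /d/ is a voiced obstruent in word-final position, so it devoices to [t]. → [rejewbohvoisujeut].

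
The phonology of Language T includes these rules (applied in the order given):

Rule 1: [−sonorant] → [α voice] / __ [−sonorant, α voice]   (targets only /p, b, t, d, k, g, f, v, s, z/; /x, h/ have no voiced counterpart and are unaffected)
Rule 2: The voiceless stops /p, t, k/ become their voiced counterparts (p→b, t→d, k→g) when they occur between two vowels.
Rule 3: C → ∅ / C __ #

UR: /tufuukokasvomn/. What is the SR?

tufuugogazvom

Rule 1 (regressive voicing assimilation): /s/ precedes the voiced obstruent /v/, so it voices to [z] by assimilation. /tufuukokasvomn/ → tufuukokazvomn.
Rule 2 (intervocalic voicing): /k/ is a voiceless stop between vowels /u/ and /o/, so it voices to [g]. /k/ is a voiceless stop between vowels /o/ and /a/, so it voices to [g]. /tufuukokazvomn/ → tufuugogazvomn.
Rule 3 (final cluster simplification): /n/ is the second consonant of a word-final cluster /mn/, so it deletes. /tufuugogazvomn/ → tufuugogazvom.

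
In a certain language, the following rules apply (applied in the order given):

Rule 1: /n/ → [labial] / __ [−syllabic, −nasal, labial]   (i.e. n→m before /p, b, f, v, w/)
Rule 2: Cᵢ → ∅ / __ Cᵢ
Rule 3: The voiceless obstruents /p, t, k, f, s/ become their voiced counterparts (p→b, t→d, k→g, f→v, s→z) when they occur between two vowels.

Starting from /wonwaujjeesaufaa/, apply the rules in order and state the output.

womwaujeezauvaa

Rule 1 (nasal place assimilation): /n/ precedes the labial consonant /w/, so it assimilates in place to [m]. /wonwaujjeesaufaa/ → womwaujjeesaufaa.
Rule 2 (degemination): /jj/ is a geminate; the first /j/ deletes. /womwaujjeesaufaa/ → womwaujeesaufaa.
Rule 3 (intervocalic voicing): /s/ is a voiceless obstruent between vowels /e/ and /a/, so it voices to [z]. /f/ is a voiceless obstruent between vowels /u/ and /a/, so it voices to [v]. /womwaujeesaufaa/ → womwaujeezauvaa.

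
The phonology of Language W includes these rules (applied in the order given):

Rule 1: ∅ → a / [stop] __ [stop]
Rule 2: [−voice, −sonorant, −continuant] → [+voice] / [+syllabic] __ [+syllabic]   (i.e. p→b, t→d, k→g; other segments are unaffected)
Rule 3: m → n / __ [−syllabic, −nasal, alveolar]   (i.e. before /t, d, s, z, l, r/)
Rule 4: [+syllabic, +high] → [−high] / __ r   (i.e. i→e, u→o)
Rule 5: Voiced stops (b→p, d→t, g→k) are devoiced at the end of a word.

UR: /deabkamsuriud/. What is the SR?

Rule 1 (stop-cluster a-epenthesis): /b/ and /k/ form a stop–stop cluster, so [a] is inserted between them. /deabkamsuriud/ → deabakamsuriud.
Rule 2 (intervocalic voicing): /k/ is a voiceless stop between vowels /a/ and /a/, so it voices to [g]. /deabakamsuriud/ → deabagamsuriud.
Rule 3 (nasal place assimilation): /m/ precedes the alveolar consonant /s/, so it assimilates in place to [n]. /deabagamsuriud/ → deabagansuriud.
Rule 4 (pre-rhotic lowering): /u/ is a high vowel immediately before /r/, so it lowers to [o]. /deabagansuriud/ → deabagansoriud.
Rule 5 (final devoicing): /d/ is a voiced stop in word-final position, so it devoices to [t]. /deabagansoriud/ → deabagansoriut.

deabagansoriut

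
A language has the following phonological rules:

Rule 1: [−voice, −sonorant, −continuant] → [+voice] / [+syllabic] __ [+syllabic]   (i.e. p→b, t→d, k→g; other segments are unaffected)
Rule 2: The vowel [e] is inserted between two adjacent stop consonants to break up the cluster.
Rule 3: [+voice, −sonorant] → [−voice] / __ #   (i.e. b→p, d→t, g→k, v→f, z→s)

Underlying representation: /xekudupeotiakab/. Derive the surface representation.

Rule 1 (intervocalic voicing): /k/ is a voiceless stop between vowels /e/ and /u/, so it voices to [g]. /p/ is a voiceless stop between vowels /u/ and /e/, so it voices to [b]. /t/ is a voiceless stop between vowels /o/ and /i/, so it voices to [d]. /k/ is a voiceless stop between vowels /a/ and /a/, so it voices to [g]. /xekudupeotiakab/ → xegudubeodiagab.
Rule 2 (stop-cluster e-epenthesis): no segment meets the environment; /xegudubeodiagab/ is unchanged.
Rule 3 (final devoicing): /b/ is a voiced obstruent in word-final position, so it devoices to [p]. /xegudubeodiagab/ → xegudubeodiagap.

xegudubeodiagap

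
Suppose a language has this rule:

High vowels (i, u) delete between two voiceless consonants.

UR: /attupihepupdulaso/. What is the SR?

/u/ is a high vowel flanked by voiceless consonants /t/ and /p/, so it deletes.
/i/ is a high vowel flanked by voiceless consonants /p/ and /h/, so it deletes.
/u/ is a high vowel flanked by voiceless consonants /p/ and /p/, so it deletes.
The other instance of /u/ does not occur in the required environment and remains unchanged.
Surface form: [attpheppdulaso].

attpheppdulaso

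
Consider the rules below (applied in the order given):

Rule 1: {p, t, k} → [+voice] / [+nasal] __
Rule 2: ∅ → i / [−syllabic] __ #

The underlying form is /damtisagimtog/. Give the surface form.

damdisagimdogi

Rule 1 (post-nasal voicing): /t/ is a voiceless stop immediately after the nasal /m/, so it voices to [d]. /t/ is a voiceless stop immediately after the nasal /m/, so it voices to [d]. /damtisagimtog/ → damdisagimdog.
Rule 2 (final i-epenthesis): the form ends in the consonant /g/, so [i] is inserted word-finally. /damdisagimdog/ → damdisagimdogi.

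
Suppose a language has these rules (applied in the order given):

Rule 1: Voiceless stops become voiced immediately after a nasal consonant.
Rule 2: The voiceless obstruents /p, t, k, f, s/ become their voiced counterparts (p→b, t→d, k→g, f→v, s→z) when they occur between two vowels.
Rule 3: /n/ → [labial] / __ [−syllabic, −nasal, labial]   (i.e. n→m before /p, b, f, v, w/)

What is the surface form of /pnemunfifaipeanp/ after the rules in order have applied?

Rule 1 (post-nasal voicing): /p/ is a voiceless stop immediately after the nasal /n/, so it voices to [b]. /pnemunfifaipeanp/ → pnemunfifaipeanb.
Rule 2 (intervocalic voicing): /f/ is a voiceless obstruent between vowels /i/ and /a/, so it voices to [v]. /p/ is a voiceless obstruent between vowels /i/ and /e/, so it voices to [b]. /pnemunfifaipeanb/ → pnemunfivaibeanb.
Rule 3 (nasal place assimilation): /n/ precedes the labial consonant /f/, so it assimilates in place to [m]. /n/ precedes the labial consonant /b/, so it assimilates in place to [m]. /pnemunfivaibeanb/ → pnemumfivaibeamb.

pnemumfivaibeamb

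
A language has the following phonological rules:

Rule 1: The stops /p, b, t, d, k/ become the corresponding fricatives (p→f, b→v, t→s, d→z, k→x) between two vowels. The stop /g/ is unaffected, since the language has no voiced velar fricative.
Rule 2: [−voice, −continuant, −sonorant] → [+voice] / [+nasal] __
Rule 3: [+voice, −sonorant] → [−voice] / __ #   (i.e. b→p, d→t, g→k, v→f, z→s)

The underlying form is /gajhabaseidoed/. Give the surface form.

Rule 1 (intervocalic spirantization): /b/ is a stop between vowels /a/ and /a/, so it spirantizes to the fricative [v]. /d/ is a stop between vowels /i/ and /o/, so it spirantizes to the fricative [z]. /gajhabaseidoed/ → gajhavaseizoed.
Rule 2 (post-nasal voicing): no segment meets the environment; /gajhavaseizoed/ is unchanged.
Rule 3 (final devoicing): /d/ is a voiced obstruent in word-final position, so it devoices to [t]. /gajhavaseizoed/ → gajhavaseizoet.

gajhavaseizoet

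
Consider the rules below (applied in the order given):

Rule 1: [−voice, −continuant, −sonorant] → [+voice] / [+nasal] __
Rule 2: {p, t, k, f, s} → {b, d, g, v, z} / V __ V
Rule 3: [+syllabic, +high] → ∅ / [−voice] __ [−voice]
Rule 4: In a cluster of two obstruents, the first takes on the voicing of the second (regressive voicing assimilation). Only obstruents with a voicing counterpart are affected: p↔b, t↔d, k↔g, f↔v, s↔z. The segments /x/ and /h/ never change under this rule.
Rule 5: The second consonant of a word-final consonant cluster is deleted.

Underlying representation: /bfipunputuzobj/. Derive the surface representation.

Rule 1 (post-nasal voicing): /p/ is a voiceless stop immediately after the nasal /n/, so it voices to [b]. /bfipunputuzobj/ → bfipunbutuzobj.
Rule 2 (intervocalic voicing): /p/ is a voiceless obstruent between vowels /i/ and /u/, so it voices to [b]. /t/ is a voiceless obstruent between vowels /u/ and /u/, so it voices to [d]. /bfipunbutuzobj/ → bfibunbuduzobj.
Rule 3 (high vowel syncope): no segment meets the environment; /bfibunbuduzobj/ is unchanged.
Rule 4 (regressive voicing assimilation): /b/ precedes the voiceless obstruent /f/, so it devoices to [p] by assimilation. /bfibunbuduzobj/ → pfibunbuduzobj.
Rule 5 (final cluster simplification): /j/ is the second consonant of a word-final cluster /bj/, so it deletes. /pfibunbuduzobj/ → pfibunbuduzob.

pfibunbuduzob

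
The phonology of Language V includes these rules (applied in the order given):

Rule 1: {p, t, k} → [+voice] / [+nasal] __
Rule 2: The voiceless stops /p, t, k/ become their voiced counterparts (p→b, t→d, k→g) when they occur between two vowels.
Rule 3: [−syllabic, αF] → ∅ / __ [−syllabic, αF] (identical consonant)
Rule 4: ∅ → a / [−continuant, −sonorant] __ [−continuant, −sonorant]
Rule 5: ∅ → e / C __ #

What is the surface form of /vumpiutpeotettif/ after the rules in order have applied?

vumbiutapeodetife

Rule 1 (post-nasal voicing): /p/ is a voiceless stop immediately after the nasal /m/, so it voices to [b]. /vumpiutpeotettif/ → vumbiutpeotettif.
Rule 2 (intervocalic voicing): /t/ is a voiceless stop between vowels /o/ and /e/, so it voices to [d]. /vumbiutpeotettif/ → vumbiutpeodettif.
Rule 3 (degemination): /tt/ is a geminate; the first /t/ deletes. /vumbiutpeodettif/ → vumbiutpeodetif.
Rule 4 (stop-cluster a-epenthesis): /t/ and /p/ form a stop–stop cluster, so [a] is inserted between them. /vumbiutpeodetif/ → vumbiutapeodetif.
Rule 5 (final e-epenthesis): the form ends in the consonant /f/, so [e] is inserted word-finally. /vumbiutapeodetif/ → vumbiutapeodetife.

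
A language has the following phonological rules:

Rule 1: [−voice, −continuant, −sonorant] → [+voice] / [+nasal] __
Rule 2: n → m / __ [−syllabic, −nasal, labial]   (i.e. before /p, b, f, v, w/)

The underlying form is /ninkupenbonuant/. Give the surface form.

Rule 1 (post-nasal voicing): /k/ is a voiceless stop immediately after the nasal /n/, so it voices to [g]. /t/ is a voiceless stop immediately after the nasal /n/, so it voices to [d]. /ninkupenbonuant/ → ningupenbonuand.
Rule 2 (nasal place assimilation): /n/ precedes the labial consonant /b/, so it assimilates in place to [m]. /ningupenbonuand/ → ningupembonuand.

ningupembonuand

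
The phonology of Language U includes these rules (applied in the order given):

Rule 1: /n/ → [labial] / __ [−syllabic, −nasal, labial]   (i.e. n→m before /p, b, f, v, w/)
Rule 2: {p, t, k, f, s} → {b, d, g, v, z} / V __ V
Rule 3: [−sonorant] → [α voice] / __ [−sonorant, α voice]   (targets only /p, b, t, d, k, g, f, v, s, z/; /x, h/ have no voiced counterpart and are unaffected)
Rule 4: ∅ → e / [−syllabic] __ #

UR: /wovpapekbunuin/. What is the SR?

wofpabegbunuine

Rule 1 (nasal place assimilation): no segment meets the environment; /wovpapekbunuin/ is unchanged.
Rule 2 (intervocalic voicing): /p/ is a voiceless obstruent between vowels /a/ and /e/, so it voices to [b]. /wovpapekbunuin/ → wovpabekbunuin.
Rule 3 (regressive voicing assimilation): /v/ precedes the voiceless obstruent /p/, so it devoices to [f] by assimilation. /k/ precedes the voiced obstruent /b/, so it voices to [g] by assimilation. /wovpabekbunuin/ → wofpabegbunuin.
Rule 4 (final e-epenthesis): the form ends in the consonant /n/, so [e] is inserted word-finally. /wofpabegbunuin/ → wofpabegbunuine.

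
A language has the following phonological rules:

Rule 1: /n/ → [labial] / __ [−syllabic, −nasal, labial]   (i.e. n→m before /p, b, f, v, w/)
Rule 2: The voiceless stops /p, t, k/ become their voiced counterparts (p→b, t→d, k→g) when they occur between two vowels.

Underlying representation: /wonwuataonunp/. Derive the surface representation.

Rule 1 (nasal place assimilation): /n/ precedes the labial consonant /w/, so it assimilates in place to [m]. /n/ precedes the labial consonant /p/, so it assimilates in place to [m]. /wonwuataonunp/ → womwuataonump.
Rule 2 (intervocalic voicing): /t/ is a voiceless stop between vowels /a/ and /a/, so it voices to [d]. /womwuataonump/ → womwuadaonump.

womwuadaonump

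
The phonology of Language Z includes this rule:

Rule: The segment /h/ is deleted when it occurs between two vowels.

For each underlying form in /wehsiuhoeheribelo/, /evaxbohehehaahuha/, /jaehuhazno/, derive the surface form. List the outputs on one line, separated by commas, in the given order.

/wehsiuhoeheribelo/: /h/ occurs between vowels /u/ and /o/, so it deletes. /h/ occurs between vowels /e/ and /e/, so it deletes. → [wehsiuoeeribelo].
/evaxbohehehaahuha/: /h/ occurs between vowels /o/ and /e/, so it deletes. /h/ occurs between vowels /e/ and /e/, so it deletes. /h/ occurs between vowels /e/ and /a/, so it deletes. /h/ occurs between vowels /a/ and /u/, so it deletes. /h/ occurs between vowels /u/ and /a/, so it deletes. → [evaxboeeaaua].
/jaehuhazno/: /h/ occurs between vowels /e/ and /u/, so it deletes. /h/ occurs between vowels /u/ and /a/, so it deletes. → [jaeuazno].

wehsiuoeeribelo, evaxboeeaaua, jaeuazno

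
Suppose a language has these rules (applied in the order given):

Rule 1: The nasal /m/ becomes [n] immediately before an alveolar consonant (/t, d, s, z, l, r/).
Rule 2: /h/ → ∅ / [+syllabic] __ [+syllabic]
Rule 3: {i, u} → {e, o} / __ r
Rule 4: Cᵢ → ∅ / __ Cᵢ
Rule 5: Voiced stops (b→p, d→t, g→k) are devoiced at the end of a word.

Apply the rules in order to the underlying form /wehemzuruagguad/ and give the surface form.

Rule 1 (nasal place assimilation): /m/ precedes the alveolar consonant /z/, so it assimilates in place to [n]. /wehemzuruagguad/ → wehenzuruagguad.
Rule 2 (intervocalic h-deletion): /h/ occurs between vowels /e/ and /e/, so it deletes. /wehenzuruagguad/ → weenzuruagguad.
Rule 3 (pre-rhotic lowering): /u/ is a high vowel immediately before /r/, so it lowers to [o]. /weenzuruagguad/ → weenzoruagguad.
Rule 4 (degemination): /gg/ is a geminate; the first /g/ deletes. /weenzoruagguad/ → weenzoruaguad.
Rule 5 (final devoicing): /d/ is a voiced stop in word-final position, so it devoices to [t]. /weenzoruaguad/ → weenzoruaguat.

weenzoruaguat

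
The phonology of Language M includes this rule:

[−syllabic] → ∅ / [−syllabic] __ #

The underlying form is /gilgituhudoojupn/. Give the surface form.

/n/ is the second consonant of a word-final cluster /pn/, so it deletes.
The other instances of /g/, /l/, /t/, /h/, /d/, /j/, /p/ do not occur in the required environment and remain unchanged.
Surface form: [gilgituhudoojup].

gilgituhudoojup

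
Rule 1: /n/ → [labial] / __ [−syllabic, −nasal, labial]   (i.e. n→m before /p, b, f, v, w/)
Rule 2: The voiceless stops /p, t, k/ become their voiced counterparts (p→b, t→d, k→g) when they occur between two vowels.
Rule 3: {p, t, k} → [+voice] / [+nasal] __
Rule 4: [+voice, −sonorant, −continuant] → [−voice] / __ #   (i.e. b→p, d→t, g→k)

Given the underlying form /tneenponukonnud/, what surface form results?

Rule 1 (nasal place assimilation): /n/ precedes the labial consonant /p/, so it assimilates in place to [m]. /tneenponukonnud/ → tneemponukonnud.
Rule 2 (intervocalic voicing): /k/ is a voiceless stop between vowels /u/ and /o/, so it voices to [g]. /tneemponukonnud/ → tneemponugonnud.
Rule 3 (post-nasal voicing): /p/ is a voiceless stop immediately after the nasal /m/, so it voices to [b]. /tneemponugonnud/ → tneembonugonnud.
Rule 4 (final devoicing): /d/ is a voiced stop in word-final position, so it devoices to [t]. /tneembonugonnud/ → tneembonugonnut.

tneembonugonnut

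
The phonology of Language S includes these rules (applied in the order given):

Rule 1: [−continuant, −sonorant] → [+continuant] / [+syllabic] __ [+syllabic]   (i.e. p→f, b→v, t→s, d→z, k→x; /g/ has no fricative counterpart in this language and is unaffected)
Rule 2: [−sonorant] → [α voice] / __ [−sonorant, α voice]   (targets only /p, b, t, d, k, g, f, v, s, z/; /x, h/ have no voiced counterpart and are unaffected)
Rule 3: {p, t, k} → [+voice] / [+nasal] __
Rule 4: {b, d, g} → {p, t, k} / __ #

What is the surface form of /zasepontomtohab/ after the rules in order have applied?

Rule 1 (intervocalic spirantization): /p/ is a stop between vowels /e/ and /o/, so it spirantizes to the fricative [f]. /zasepontomtohab/ → zasefontomtohab.
Rule 2 (regressive voicing assimilation): no segment meets the environment; /zasefontomtohab/ is unchanged.
Rule 3 (post-nasal voicing): /t/ is a voiceless stop immediately after the nasal /n/, so it voices to [d]. /t/ is a voiceless stop immediately after the nasal /m/, so it voices to [d]. /zasefontomtohab/ → zasefondomdohab.
Rule 4 (final devoicing): /b/ is a voiced stop in word-final position, so it devoices to [p]. /zasefondomdohab/ → zasefondomdohap.

zasefondomdohap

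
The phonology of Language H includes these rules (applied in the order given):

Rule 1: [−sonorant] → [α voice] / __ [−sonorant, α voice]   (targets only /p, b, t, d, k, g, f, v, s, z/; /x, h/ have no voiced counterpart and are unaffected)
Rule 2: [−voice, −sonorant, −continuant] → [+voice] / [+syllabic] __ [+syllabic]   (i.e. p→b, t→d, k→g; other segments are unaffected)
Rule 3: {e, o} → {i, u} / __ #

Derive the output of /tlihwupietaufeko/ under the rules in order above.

Rule 1 (regressive voicing assimilation): no segment meets the environment; /tlihwupietaufeko/ is unchanged.
Rule 2 (intervocalic voicing): /p/ is a voiceless stop between vowels /u/ and /i/, so it voices to [b]. /t/ is a voiceless stop between vowels /e/ and /a/, so it voices to [d]. /k/ is a voiceless stop between vowels /e/ and /o/, so it voices to [g]. /tlihwupietaufeko/ → tlihwubiedaufego.
Rule 3 (final vowel raising): /o/ is a mid vowel in word-final position, so it raises to [u]. /tlihwubiedaufego/ → tlihwubiedaufegu.

tlihwubiedaufegu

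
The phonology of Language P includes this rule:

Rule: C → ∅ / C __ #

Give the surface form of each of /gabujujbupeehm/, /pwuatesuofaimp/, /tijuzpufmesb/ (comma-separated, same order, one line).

gabujujbupeeh, pwuatesuofaim, tijuzpufmes

/gabujujbupeehm/: /m/ is the second consonant of a word-final cluster /hm/, so it deletes. → [gabujujbupeeh].
/pwuatesuofaimp/: /p/ is the second consonant of a word-final cluster /mp/, so it deletes. → [pwuatesuofaim].
/tijuzpufmesb/: /b/ is the second consonant of a word-final cluster /sb/, so it deletes. → [tijuzpufmes].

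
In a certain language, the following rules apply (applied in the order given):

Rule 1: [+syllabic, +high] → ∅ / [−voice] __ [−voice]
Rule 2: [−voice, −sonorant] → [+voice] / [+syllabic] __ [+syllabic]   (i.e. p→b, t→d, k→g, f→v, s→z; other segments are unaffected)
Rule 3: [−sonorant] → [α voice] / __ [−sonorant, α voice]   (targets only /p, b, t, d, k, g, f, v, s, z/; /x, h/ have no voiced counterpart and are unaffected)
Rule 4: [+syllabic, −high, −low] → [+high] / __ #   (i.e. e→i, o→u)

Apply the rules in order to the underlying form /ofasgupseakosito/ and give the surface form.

Rule 1 (high vowel syncope): /i/ is a high vowel flanked by voiceless consonants /s/ and /t/, so it deletes. /ofasgupseakosito/ → ofasgupseakosto.
Rule 2 (intervocalic voicing): /f/ is a voiceless obstruent between vowels /o/ and /a/, so it voices to [v]. /k/ is a voiceless obstruent between vowels /a/ and /o/, so it voices to [g]. /ofasgupseakosto/ → ovasgupseagosto.
Rule 3 (regressive voicing assimilation): /s/ precedes the voiced obstruent /g/, so it voices to [z] by assimilation. /ovasgupseagosto/ → ovazgupseagosto.
Rule 4 (final vowel raising): /o/ is a mid vowel in word-final position, so it raises to [u]. /ovazgupseagosto/ → ovazgupseagostu.

ovazgupseagostu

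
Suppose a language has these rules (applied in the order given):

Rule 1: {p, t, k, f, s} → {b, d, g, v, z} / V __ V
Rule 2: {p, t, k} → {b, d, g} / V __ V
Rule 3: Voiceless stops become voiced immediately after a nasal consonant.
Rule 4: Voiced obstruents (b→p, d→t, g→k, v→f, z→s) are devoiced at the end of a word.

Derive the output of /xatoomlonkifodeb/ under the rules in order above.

xadoomlongivodep

Rule 1 (intervocalic voicing): /t/ is a voiceless obstruent between vowels /a/ and /o/, so it voices to [d]. /f/ is a voiceless obstruent between vowels /i/ and /o/, so it voices to [v]. /xatoomlonkifodeb/ → xadoomlonkivodeb.
Rule 2 (intervocalic voicing): no segment meets the environment; /xadoomlonkivodeb/ is unchanged.
Rule 3 (post-nasal voicing): /k/ is a voiceless stop immediately after the nasal /n/, so it voices to [g]. /xadoomlonkivodeb/ → xadoomlongivodeb.
Rule 4 (final devoicing): /b/ is a voiced obstruent in word-final position, so it devoices to [p]. /xadoomlongivodeb/ → xadoomlongivodep.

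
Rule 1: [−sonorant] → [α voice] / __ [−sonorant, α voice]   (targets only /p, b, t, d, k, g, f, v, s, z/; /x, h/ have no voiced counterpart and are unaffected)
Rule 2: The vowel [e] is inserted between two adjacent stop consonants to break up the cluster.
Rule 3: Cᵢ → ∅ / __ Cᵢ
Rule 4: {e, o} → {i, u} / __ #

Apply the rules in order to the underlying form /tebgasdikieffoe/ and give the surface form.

Rule 1 (regressive voicing assimilation): /s/ precedes the voiced obstruent /d/, so it voices to [z] by assimilation. /tebgasdikieffoe/ → tebgazdikieffoe.
Rule 2 (stop-cluster e-epenthesis): /b/ and /g/ form a stop–stop cluster, so [e] is inserted between them. /tebgazdikieffoe/ → tebegazdikieffoe.
Rule 3 (degemination): /ff/ is a geminate; the first /f/ deletes. /tebegazdikieffoe/ → tebegazdikiefoe.
Rule 4 (final vowel raising): /e/ is a mid vowel in word-final position, so it raises to [i]. /tebegazdikiefoe/ → tebegazdikiefoi.

tebegazdikiefoi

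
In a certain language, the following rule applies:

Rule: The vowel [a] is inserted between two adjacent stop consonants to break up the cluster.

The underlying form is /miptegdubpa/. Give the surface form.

mipategadubapa

/p/ and /t/ form a stop–stop cluster, so [a] is inserted between them.
/g/ and /d/ form a stop–stop cluster, so [a] is inserted between them.
/b/ and /p/ form a stop–stop cluster, so [a] is inserted between them.
Surface form: [mipategadubapa].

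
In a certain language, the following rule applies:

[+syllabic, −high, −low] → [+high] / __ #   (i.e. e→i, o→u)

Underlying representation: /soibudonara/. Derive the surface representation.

soibudonara

No segment of /soibudonara/ meets the structural description of the rule, so the form surfaces unchanged.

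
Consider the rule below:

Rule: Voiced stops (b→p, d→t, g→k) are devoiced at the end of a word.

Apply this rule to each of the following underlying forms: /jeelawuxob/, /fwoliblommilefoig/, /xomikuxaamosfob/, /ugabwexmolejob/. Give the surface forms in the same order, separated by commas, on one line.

jeelawuxop, fwoliblommilefoik, xomikuxaamosfop, ugabwexmolejop

/jeelawuxob/: /b/ is a voiced stop in word-final position, so it devoices to [p]. → [jeelawuxop].
/fwoliblommilefoig/: /g/ is a voiced stop in word-final position, so it devoices to [k]. → [fwoliblommilefoik].
/xomikuxaamosfob/: /b/ is a voiced stop in word-final position, so it devoices to [p]. → [xomikuxaamosfop].
/ugabwexmolejob/: /b/ is a voiced stop in word-final position, so it devoices to [p]. → [ugabwexmolejop].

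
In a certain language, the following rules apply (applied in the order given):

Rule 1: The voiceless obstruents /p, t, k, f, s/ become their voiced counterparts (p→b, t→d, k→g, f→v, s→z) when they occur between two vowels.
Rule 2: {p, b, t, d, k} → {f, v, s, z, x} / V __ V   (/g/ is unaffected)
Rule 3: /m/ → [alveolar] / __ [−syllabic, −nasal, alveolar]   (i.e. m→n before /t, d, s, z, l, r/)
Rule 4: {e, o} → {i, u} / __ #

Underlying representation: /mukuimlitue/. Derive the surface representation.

Rule 1 (intervocalic voicing): /k/ is a voiceless obstruent between vowels /u/ and /u/, so it voices to [g]. /t/ is a voiceless obstruent between vowels /i/ and /u/, so it voices to [d]. /mukuimlitue/ → muguimlidue.
Rule 2 (intervocalic spirantization): /d/ is a stop between vowels /i/ and /u/, so it spirantizes to the fricative [z]. /muguimlidue/ → muguimlizue.
Rule 3 (nasal place assimilation): /m/ precedes the alveolar consonant /l/, so it assimilates in place to [n]. /muguimlizue/ → muguinlizue.
Rule 4 (final vowel raising): /e/ is a mid vowel in word-final position, so it raises to [i]. /muguinlizue/ → muguinlizui.

muguinlizui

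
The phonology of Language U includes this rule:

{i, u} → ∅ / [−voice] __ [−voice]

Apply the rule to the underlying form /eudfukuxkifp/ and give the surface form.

eudfkxkfp

/u/ is a high vowel flanked by voiceless consonants /f/ and /k/, so it deletes.
/u/ is a high vowel flanked by voiceless consonants /k/ and /x/, so it deletes.
/i/ is a high vowel flanked by voiceless consonants /k/ and /f/, so it deletes.
The other instance of /u/ does not occur in the required environment and remains unchanged.
Surface form: [eudfkxkfp].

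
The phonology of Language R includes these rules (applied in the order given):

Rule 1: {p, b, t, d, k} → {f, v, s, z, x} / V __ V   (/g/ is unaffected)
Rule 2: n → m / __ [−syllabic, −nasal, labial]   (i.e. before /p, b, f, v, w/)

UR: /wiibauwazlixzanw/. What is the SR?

Rule 1 (intervocalic spirantization): /b/ is a stop between vowels /i/ and /a/, so it spirantizes to the fricative [v]. /wiibauwazlixzanw/ → wiivauwazlixzanw.
Rule 2 (nasal place assimilation): /n/ precedes the labial consonant /w/, so it assimilates in place to [m]. /wiivauwazlixzanw/ → wiivauwazlixzamw.

wiivauwazlixzamw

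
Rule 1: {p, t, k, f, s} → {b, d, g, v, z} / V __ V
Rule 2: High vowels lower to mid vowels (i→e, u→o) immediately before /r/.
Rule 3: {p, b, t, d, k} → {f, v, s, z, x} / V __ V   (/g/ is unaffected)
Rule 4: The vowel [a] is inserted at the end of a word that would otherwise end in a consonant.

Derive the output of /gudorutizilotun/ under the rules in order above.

guzoruzizilozuna

Rule 1 (intervocalic voicing): /t/ is a voiceless obstruent between vowels /u/ and /i/, so it voices to [d]. /t/ is a voiceless obstruent between vowels /o/ and /u/, so it voices to [d]. /gudorutizilotun/ → gudorudizilodun.
Rule 2 (pre-rhotic lowering): no segment meets the environment; /gudorudizilodun/ is unchanged.
Rule 3 (intervocalic spirantization): /d/ is a stop between vowels /u/ and /o/, so it spirantizes to the fricative [z]. /d/ is a stop between vowels /u/ and /i/, so it spirantizes to the fricative [z]. /d/ is a stop between vowels /o/ and /u/, so it spirantizes to the fricative [z]. /gudorudizilodun/ → guzoruzizilozun.
Rule 4 (final a-epenthesis): the form ends in the consonant /n/, so [a] is inserted word-finally. /guzoruzizilozun/ → guzoruzizilozuna.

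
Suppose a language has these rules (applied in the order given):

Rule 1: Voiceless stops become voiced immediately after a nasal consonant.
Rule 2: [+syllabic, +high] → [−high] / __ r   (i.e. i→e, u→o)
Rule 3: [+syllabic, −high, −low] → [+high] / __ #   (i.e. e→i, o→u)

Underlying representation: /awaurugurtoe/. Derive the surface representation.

Rule 1 (post-nasal voicing): no segment meets the environment; /awaurugurtoe/ is unchanged.
Rule 2 (pre-rhotic lowering): /u/ is a high vowel immediately before /r/, so it lowers to [o]. /u/ is a high vowel immediately before /r/, so it lowers to [o]. /awaurugurtoe/ → awaorugortoe.
Rule 3 (final vowel raising): /e/ is a mid vowel in word-final position, so it raises to [i]. /awaorugortoe/ → awaorugortoi.

awaorugortoi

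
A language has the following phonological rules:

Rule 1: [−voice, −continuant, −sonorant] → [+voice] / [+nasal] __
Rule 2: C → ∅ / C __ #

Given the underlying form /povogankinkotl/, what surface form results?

Rule 1 (post-nasal voicing): /k/ is a voiceless stop immediately after the nasal /n/, so it voices to [g]. /k/ is a voiceless stop immediately after the nasal /n/, so it voices to [g]. /povogankinkotl/ → povogangingotl.
Rule 2 (final cluster simplification): /l/ is the second consonant of a word-final cluster /tl/, so it deletes. /povogangingotl/ → povogangingot.

povogangingot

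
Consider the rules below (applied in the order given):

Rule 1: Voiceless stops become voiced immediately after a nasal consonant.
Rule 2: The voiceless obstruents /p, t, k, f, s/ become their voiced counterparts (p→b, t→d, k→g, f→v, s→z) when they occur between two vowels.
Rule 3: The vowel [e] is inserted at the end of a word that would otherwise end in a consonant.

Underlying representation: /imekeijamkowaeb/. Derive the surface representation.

Rule 1 (post-nasal voicing): /k/ is a voiceless stop immediately after the nasal /m/, so it voices to [g]. /imekeijamkowaeb/ → imekeijamgowaeb.
Rule 2 (intervocalic voicing): /k/ is a voiceless obstruent between vowels /e/ and /e/, so it voices to [g]. /imekeijamgowaeb/ → imegeijamgowaeb.
Rule 3 (final e-epenthesis): the form ends in the consonant /b/, so [e] is inserted word-finally. /imegeijamgowaeb/ → imegeijamgowaebe.

imegeijamgowaebe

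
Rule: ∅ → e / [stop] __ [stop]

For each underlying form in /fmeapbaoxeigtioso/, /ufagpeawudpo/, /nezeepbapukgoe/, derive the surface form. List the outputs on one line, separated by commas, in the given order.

fmeapebaoxeigetioso, ufagepeawudepo, nezeepebapukegoe

/fmeapbaoxeigtioso/: /p/ and /b/ form a stop–stop cluster, so [e] is inserted between them. /g/ and /t/ form a stop–stop cluster, so [e] is inserted between them. → [fmeapebaoxeigetioso].
/ufagpeawudpo/: /g/ and /p/ form a stop–stop cluster, so [e] is inserted between them. /d/ and /p/ form a stop–stop cluster, so [e] is inserted between them. → [ufagepeawudepo].
/nezeepbapukgoe/: /p/ and /b/ form a stop–stop cluster, so [e] is inserted between them. /k/ and /g/ form a stop–stop cluster, so [e] is inserted between them. → [nezeepebapukegoe].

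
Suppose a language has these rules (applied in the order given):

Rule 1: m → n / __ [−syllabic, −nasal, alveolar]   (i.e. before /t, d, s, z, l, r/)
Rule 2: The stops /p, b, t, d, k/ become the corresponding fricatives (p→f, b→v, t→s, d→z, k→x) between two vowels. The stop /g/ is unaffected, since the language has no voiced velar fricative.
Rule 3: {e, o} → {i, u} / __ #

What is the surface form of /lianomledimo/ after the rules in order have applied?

Rule 1 (nasal place assimilation): /m/ precedes the alveolar consonant /l/, so it assimilates in place to [n]. /lianomledimo/ → lianonledimo.
Rule 2 (intervocalic spirantization): /d/ is a stop between vowels /e/ and /i/, so it spirantizes to the fricative [z]. /lianonledimo/ → lianonlezimo.
Rule 3 (final vowel raising): /o/ is a mid vowel in word-final position, so it raises to [u]. /lianonlezimo/ → lianonlezimu.

lianonlezimu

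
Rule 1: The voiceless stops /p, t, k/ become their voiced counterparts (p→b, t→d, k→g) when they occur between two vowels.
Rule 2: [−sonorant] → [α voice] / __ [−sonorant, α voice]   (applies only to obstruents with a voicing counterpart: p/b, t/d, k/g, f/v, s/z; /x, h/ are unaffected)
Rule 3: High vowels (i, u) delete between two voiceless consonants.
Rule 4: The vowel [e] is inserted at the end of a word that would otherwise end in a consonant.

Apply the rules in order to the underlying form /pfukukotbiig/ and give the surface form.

pfugugodbiige

Rule 1 (intervocalic voicing): /k/ is a voiceless stop between vowels /u/ and /u/, so it voices to [g]. /k/ is a voiceless stop between vowels /u/ and /o/, so it voices to [g]. /pfukukotbiig/ → pfugugotbiig.
Rule 2 (regressive voicing assimilation): /t/ precedes the voiced obstruent /b/, so it voices to [d] by assimilation. /pfugugotbiig/ → pfugugodbiig.
Rule 3 (high vowel syncope): no segment meets the environment; /pfugugodbiig/ is unchanged.
Rule 4 (final e-epenthesis): the form ends in the consonant /g/, so [e] is inserted word-finally. /pfugugodbiig/ → pfugugodbiige.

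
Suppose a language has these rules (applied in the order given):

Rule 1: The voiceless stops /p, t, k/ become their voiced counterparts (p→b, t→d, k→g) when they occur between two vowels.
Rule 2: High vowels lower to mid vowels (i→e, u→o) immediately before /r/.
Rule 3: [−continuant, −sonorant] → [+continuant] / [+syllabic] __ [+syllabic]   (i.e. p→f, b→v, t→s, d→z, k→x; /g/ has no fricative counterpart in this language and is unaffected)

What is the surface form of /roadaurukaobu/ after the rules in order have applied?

Rule 1 (intervocalic voicing): /k/ is a voiceless stop between vowels /u/ and /a/, so it voices to [g]. /roadaurukaobu/ → roadaurugaobu.
Rule 2 (pre-rhotic lowering): /u/ is a high vowel immediately before /r/, so it lowers to [o]. /roadaurugaobu/ → roadaorugaobu.
Rule 3 (intervocalic spirantization): /d/ is a stop between vowels /a/ and /a/, so it spirantizes to the fricative [z]. /b/ is a stop between vowels /o/ and /u/, so it spirantizes to the fricative [v]. /roadaorugaobu/ → roazaorugaovu.

roazaorugaovu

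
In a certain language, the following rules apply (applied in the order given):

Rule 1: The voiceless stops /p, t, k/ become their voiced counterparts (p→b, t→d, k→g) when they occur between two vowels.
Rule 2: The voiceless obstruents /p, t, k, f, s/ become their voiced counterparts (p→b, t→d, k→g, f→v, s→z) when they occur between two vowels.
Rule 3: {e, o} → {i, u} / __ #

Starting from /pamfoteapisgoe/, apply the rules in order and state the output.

pamfodeabisgoi

Rule 1 (intervocalic voicing): /t/ is a voiceless stop between vowels /o/ and /e/, so it voices to [d]. /p/ is a voiceless stop between vowels /a/ and /i/, so it voices to [b]. /pamfoteapisgoe/ → pamfodeabisgoe.
Rule 2 (intervocalic voicing): no segment meets the environment; /pamfodeabisgoe/ is unchanged.
Rule 3 (final vowel raising): /e/ is a mid vowel in word-final position, so it raises to [i]. /pamfodeabisgoe/ → pamfodeabisgoi.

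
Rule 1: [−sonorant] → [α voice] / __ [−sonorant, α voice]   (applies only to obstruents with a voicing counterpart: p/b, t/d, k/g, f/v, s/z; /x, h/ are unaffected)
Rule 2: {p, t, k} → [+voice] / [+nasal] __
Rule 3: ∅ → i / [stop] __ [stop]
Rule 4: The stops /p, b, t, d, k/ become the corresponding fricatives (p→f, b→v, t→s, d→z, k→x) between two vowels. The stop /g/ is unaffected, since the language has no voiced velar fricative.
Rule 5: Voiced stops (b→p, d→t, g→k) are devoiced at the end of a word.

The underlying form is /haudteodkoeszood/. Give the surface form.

Rule 1 (regressive voicing assimilation): /d/ precedes the voiceless obstruent /t/, so it devoices to [t] by assimilation. /d/ precedes the voiceless obstruent /k/, so it devoices to [t] by assimilation. /s/ precedes the voiced obstruent /z/, so it voices to [z] by assimilation. /haudteodkoeszood/ → hautteotkoezzood.
Rule 2 (post-nasal voicing): no segment meets the environment; /hautteotkoezzood/ is unchanged.
Rule 3 (stop-cluster i-epenthesis): /t/ and /t/ form a stop–stop cluster, so [i] is inserted between them. /t/ and /k/ form a stop–stop cluster, so [i] is inserted between them. /hautteotkoezzood/ → hautiteotikoezzood.
Rule 4 (intervocalic spirantization): /t/ is a stop between vowels /u/ and /i/, so it spirantizes to the fricative [s]. /t/ is a stop between vowels /i/ and /e/, so it spirantizes to the fricative [s]. /t/ is a stop between vowels /o/ and /i/, so it spirantizes to the fricative [s]. /k/ is a stop between vowels /i/ and /o/, so it spirantizes to the fricative [x]. /hautiteotikoezzood/ → hausiseosixoezzood.
Rule 5 (final devoicing): /d/ is a voiced stop in word-final position, so it devoices to [t]. /hausiseosixoezzood/ → hausiseosixoezzoot.

hausiseosixoezzoot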